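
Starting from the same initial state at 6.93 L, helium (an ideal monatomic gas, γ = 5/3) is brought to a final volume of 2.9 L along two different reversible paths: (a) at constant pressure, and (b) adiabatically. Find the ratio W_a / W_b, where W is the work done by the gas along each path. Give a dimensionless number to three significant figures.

W_a / W_b ≈ 0.492

Path (a) isobaric: W = P₁(V₂ − V₁) → W_a/(P₁V₁) = -0.5815.
Path (b) adiabatic: W = P₁V₁(1 − (V₁/V₂)^(γ−1))/(γ−1) → W_b/(P₁V₁) = -1.181.
W_a / W_b = -0.5815 / -1.181 = 0.4924.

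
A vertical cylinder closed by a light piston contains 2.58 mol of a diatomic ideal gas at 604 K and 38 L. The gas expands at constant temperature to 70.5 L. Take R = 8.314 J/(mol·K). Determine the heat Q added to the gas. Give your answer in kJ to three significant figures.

Q ≈ 8.01 kJ

Isothermal ⇒ ΔU = 0, so Q = W = nRT ln(V₂/V₁).
Q = (2.58)(8.314)(604) ln(70.5/38) = 12956 × 0.618 = 8007 J.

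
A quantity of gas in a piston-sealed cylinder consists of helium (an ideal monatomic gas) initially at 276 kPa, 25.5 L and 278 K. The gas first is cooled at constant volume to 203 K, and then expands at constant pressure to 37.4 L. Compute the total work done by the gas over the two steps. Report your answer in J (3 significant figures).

Step 1 (isochoric): W = 0 (constant volume).
After step 1: P = 201.5 kPa (V unchanged).
Step 2 (isobaric): W = PΔV = (201.5 kPa)(37.4 − 25.5 L) = 2398 J.
W_total = 0 + 2398 = 2398 J.

W_total ≈ 2400 J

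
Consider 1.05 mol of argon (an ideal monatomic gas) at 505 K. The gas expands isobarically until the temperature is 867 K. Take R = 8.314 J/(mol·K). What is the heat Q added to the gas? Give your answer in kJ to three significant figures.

Q ≈ 7.90 kJ

Isobaric: W = nRΔT = (1.05)(8.314)(362) = 3160 J.
ΔU = nCᵥΔT with Cᵥ = 3R/2: ΔU = (1.05)(12.47)(362) = 4740 J.
Q = ΔU + W = 4740 + 3160 = 7900 J.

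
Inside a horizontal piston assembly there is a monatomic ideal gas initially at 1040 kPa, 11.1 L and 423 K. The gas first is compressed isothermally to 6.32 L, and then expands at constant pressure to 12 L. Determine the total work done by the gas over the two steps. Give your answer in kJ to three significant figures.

W_total ≈ 3.87 kJ

Step 1 (isothermal): W = P₁V₁ ln(V₂/V₁) = (11544) ln(6.32/11.1) = -6502 J.
After step 1: P = 1827 kPa, V = 6.32 L, T = 423 K.
Step 2 (isobaric): W = PΔV = (1827 kPa)(12 − 6.32 L) = 10375 J.
W_total = -6502 + 10375 = 3873 J.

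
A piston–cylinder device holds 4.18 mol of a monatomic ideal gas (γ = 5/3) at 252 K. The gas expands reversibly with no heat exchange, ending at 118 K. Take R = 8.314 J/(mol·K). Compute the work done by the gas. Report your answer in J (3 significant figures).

Adiabatic ⇒ Q = 0, so W_by = −ΔU = nCᵥ(T₁ − T₂).
Cᵥ = 3R/2 = 12.47 J/(mol·K).
W = (4.18)(12.47)(252 − 118) = 6985 J.

W ≈ 6990 J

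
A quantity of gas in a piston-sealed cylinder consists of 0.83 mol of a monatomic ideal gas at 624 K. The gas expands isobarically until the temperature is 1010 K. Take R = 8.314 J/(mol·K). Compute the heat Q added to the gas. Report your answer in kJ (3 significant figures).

Isobaric: W = nRΔT = (0.83)(8.314)(386) = 2664 J.
ΔU = nCᵥΔT with Cᵥ = 3R/2: ΔU = (0.83)(12.47)(386) = 3995 J.
Q = ΔU + W = 3995 + 2664 = 6659 J.

Q ≈ 6.66 kJ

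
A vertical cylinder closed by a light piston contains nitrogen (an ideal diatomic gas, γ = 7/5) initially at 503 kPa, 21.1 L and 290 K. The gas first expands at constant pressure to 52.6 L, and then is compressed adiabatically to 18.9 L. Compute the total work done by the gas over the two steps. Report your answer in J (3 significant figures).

W_total ≈ -17600 J

Step 1 (isobaric): W = PΔV = (503 kPa)(52.6 − 21.1 L) = 15844 J.
After step 1: P = 503 kPa, V = 52.6 L, T = 722.9 K.
Step 2 (adiabatic): W = (P₁V₁ − P₂V₂)/(γ−1) = (26458 − 39844)/0.4 = -33466 J.
W_total = 15844 − 33466 = -17621 J.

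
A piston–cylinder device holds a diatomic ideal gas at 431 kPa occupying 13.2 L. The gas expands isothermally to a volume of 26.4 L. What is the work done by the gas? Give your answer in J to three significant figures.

W ≈ 3940 J

Isothermal: W = nRT ln(V₂/V₁) = P₁V₁ ln(V₂/V₁).
P₁V₁ = (431 kPa)(13.2 L) = 5689 J.
W = 5689 × ln(26.4/13.2) = 5689 × 0.6931
W_by_gas = 3943 J.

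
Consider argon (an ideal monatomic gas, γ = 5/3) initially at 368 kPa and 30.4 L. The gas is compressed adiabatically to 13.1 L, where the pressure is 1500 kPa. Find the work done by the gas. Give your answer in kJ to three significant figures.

Adiabatic: W = (P₁V₁ − P₂V₂)/(γ − 1) with γ = 5/3.
P₁V₁ = 11187 J, P₂V₂ = 19650 J.
W = (11187 − 19650) / 0.6667 = -12694 J.

W ≈ -12.7 kJ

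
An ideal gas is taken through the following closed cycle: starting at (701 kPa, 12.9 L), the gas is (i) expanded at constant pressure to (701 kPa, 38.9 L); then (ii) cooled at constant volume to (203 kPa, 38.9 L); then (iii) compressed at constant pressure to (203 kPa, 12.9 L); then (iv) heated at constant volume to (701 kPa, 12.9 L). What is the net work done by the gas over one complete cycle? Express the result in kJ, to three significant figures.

Constant-volume legs do no work.
W(i) = (701)(38.9 − 12.9) = 18226 J; W(iii) = (203)(12.9 − 38.9) = -5278 J.
W_net = 18226 − 5278 = 12948 J (the clockwise enclosed area).

W_net ≈ 12.9 kJ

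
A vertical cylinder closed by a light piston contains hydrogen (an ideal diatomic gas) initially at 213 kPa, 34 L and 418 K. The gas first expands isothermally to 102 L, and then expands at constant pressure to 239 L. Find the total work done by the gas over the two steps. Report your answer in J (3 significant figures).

Step 1 (isothermal): W = P₁V₁ ln(V₂/V₁) = (7242) ln(102/34) = 7956 J.
After step 1: P = 71 kPa, V = 102 L, T = 418 K.
Step 2 (isobaric): W = PΔV = (71 kPa)(239 − 102 L) = 9727 J.
W_total = 7956 + 9727 = 17683 J.

W_total ≈ 17700 J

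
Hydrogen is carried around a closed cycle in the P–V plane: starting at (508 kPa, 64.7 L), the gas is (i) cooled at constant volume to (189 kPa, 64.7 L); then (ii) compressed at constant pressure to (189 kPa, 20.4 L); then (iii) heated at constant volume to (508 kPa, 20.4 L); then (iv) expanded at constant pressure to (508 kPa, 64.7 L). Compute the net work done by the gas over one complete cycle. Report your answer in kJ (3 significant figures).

Constant-volume legs do no work.
W(ii) = (189)(20.4 − 64.7) = -8373 J; W(iv) = (508)(64.7 − 20.4) = 22504 J.
W_net = -8373 + 22504 = 14132 J (the clockwise enclosed area).

W_net ≈ 14.1 kJ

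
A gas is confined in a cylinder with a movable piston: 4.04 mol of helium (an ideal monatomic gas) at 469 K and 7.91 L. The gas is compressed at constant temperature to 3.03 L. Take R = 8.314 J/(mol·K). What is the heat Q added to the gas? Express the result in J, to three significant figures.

Isothermal ⇒ ΔU = 0, so Q = W = nRT ln(V₂/V₁).
Q = (4.04)(8.314)(469) ln(3.03/7.91) = 15753 × -0.9596 = -15116 J.

Q ≈ -15100 J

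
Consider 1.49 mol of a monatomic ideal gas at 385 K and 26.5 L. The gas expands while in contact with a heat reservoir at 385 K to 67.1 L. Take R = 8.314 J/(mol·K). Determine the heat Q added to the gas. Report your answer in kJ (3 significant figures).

Isothermal ⇒ ΔU = 0, so Q = W = nRT ln(V₂/V₁).
Q = (1.49)(8.314)(385) ln(67.1/26.5) = 4769 × 0.929 = 4431 J.

Q ≈ 4.43 kJ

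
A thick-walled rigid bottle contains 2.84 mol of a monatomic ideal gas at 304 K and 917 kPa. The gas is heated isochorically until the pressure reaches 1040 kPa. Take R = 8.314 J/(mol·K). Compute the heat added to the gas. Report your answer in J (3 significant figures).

Constant volume ⇒ W = 0, so Q = ΔU = nCᵥΔT with Cᵥ = 3R/2 = 12.47 J/(mol·K).
At constant V, T₂/T₁ = P₂/P₁ ⇒ ΔT = T₁(P₂/P₁ − 1) = 304·(1040/917 − 1) = 40.78 K.
ΔU = (2.84)(12.47)(40.78) = 1444 J.

Q ≈ 1440 J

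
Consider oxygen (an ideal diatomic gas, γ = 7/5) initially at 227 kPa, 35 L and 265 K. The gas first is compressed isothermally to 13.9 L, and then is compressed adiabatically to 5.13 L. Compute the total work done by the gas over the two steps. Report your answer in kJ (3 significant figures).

Step 1 (isothermal): W = P₁V₁ ln(V₂/V₁) = (7945) ln(13.9/35) = -7337 J.
After step 1: P = 571.6 kPa, V = 13.9 L, T = 265 K.
Step 2 (adiabatic): W = (P₁V₁ − P₂V₂)/(γ−1) = (7945 − 11837)/0.4 = -9731 J.
W_total = -7337 − 9731 = -17068 J.

W_total ≈ -17.1 kJ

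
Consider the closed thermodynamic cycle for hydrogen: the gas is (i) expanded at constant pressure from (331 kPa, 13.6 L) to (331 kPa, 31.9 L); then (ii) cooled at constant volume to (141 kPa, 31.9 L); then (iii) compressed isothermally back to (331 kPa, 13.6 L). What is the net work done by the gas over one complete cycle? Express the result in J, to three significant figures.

W_net ≈ 2220 J

Leg (i): W = PΔV = (331)(31.9 − 13.6) = 6057 J.
Leg (ii): W = 0.
Leg (iii): W = PᵢVᵢ ln(V_f/Vᵢ) = (4498) ln(13.6/31.9) = -3835 J.
W_net = 6057 − 3835 = 2223 J.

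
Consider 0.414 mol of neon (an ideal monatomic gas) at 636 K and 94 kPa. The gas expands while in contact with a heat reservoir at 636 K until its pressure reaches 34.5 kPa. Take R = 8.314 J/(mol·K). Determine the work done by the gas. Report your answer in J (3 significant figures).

Isothermal process: W = nRT ln(V₂/V₁) = nRT ln(P₁/P₂).
W = (0.414)(8.314)(636) × ln(94/34.5)
  = 2189 × ln(2.725) = 2189 × 1.002
W_by_gas = 2194 J.

W ≈ 2190 J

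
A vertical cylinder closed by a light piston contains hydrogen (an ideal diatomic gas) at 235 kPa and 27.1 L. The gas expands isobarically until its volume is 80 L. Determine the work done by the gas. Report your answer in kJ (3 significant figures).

Isobaric: W = P ΔV.
W = (235 kPa)(80 − 27.1 L) = (235)(52.9) = 12432 J.

W ≈ 12.4 kJ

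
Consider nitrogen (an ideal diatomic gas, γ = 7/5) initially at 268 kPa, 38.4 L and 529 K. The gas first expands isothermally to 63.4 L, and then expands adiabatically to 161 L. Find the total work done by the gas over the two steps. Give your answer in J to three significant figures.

W_total ≈ 13200 J

Step 1 (isothermal): W = P₁V₁ ln(V₂/V₁) = (10291) ln(63.4/38.4) = 5160 J.
After step 1: P = 162.3 kPa, V = 63.4 L, T = 529 K.
Step 2 (adiabatic): W = (P₁V₁ − P₂V₂)/(γ−1) = (10291 − 7089)/0.4 = 8006 J.
W_total = 5160 + 8006 = 13166 J.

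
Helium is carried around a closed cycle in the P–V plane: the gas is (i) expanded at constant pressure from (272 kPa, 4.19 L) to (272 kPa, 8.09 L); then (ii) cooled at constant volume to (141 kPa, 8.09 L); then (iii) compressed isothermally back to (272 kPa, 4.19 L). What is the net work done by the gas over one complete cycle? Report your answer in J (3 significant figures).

Leg (i): W = PΔV = (272)(8.09 − 4.19) = 1061 J.
Leg (ii): W = 0.
Leg (iii): W = PᵢVᵢ ln(V_f/Vᵢ) = (1141) ln(4.19/8.09) = -750.5 J.
W_net = 1061 − 750.5 = 310.3 J.

W_net ≈ 310 J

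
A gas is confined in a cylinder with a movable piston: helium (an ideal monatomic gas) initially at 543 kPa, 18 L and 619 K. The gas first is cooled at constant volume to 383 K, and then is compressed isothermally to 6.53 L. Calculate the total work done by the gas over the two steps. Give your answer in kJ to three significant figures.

W_total ≈ -6.13 kJ

Step 1 (isochoric): W = 0 (constant volume).
After step 1: P = 336 kPa (V unchanged).
Step 2 (isothermal): W = P₁V₁ ln(V₂/V₁) = (6048) ln(6.53/18) = -6132 J.
W_total = 0 − 6132 = -6132 J.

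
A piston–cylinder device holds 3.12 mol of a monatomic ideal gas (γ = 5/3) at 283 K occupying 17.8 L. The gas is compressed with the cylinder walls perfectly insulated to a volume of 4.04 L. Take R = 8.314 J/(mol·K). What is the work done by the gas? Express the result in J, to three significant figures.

W ≈ -18600 J

Adiabatic: TV^(γ−1) = const with γ = 5/3.
T₂ = T₁ (V₁/V₂)^(γ−1) = 283 × (17.8/4.04)^0.667 = 283 × 2.688 = 760.6 K.
W_by = nCᵥ(T₁ − T₂) = (3.12)(12.47)(283 − 760.6) = -18582 J.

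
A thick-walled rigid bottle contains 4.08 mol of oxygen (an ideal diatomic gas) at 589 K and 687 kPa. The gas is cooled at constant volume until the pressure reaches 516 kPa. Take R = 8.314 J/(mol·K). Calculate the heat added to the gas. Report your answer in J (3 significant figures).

Constant volume ⇒ W = 0, so Q = ΔU = nCᵥΔT with Cᵥ = 5R/2 = 20.79 J/(mol·K).
At constant V, T₂/T₁ = P₂/P₁ ⇒ ΔT = T₁(P₂/P₁ − 1) = 589·(516/687 − 1) = -146.6 K.
ΔU = (4.08)(20.79)(-146.6) = -12433 J.

Q ≈ -12400 J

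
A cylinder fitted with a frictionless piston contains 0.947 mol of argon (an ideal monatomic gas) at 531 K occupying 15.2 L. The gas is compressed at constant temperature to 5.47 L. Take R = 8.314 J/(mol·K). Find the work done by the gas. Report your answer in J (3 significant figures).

Isothermal: W = nRT ln(V₂/V₁).
W = (0.947)(8.314)(531) × ln(5.47/15.2)
  = 4181 × -1.022
W_by_gas = -4273 J.

W ≈ -4270 J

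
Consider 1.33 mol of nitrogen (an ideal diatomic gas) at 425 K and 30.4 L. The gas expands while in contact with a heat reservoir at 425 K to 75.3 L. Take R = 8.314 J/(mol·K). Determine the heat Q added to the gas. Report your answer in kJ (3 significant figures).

Q ≈ 4.26 kJ

Isothermal ⇒ ΔU = 0, so Q = W = nRT ln(V₂/V₁).
Q = (1.33)(8.314)(425) ln(75.3/30.4) = 4699 × 0.907 = 4263 J.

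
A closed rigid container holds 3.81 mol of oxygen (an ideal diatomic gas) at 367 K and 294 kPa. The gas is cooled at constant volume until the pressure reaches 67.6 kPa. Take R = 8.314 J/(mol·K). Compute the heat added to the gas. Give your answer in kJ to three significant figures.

Constant volume ⇒ W = 0, so Q = ΔU = nCᵥΔT with Cᵥ = 5R/2 = 20.79 J/(mol·K).
At constant V, T₂/T₁ = P₂/P₁ ⇒ ΔT = T₁(P₂/P₁ − 1) = 367·(67.6/294 − 1) = -282.6 K.
ΔU = (3.81)(20.79)(-282.6) = -22381 J.

Q ≈ -22.4 kJ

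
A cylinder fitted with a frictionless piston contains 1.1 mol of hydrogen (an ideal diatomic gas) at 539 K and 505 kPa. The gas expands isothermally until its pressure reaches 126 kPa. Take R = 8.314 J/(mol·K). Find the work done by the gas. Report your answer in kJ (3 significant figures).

W ≈ 6.84 kJ

Isothermal process: W = nRT ln(V₂/V₁) = nRT ln(P₁/P₂).
W = (1.1)(8.314)(539) × ln(505/126)
  = 4929 × ln(4.008) = 4929 × 1.388
W_by_gas = 6843 J.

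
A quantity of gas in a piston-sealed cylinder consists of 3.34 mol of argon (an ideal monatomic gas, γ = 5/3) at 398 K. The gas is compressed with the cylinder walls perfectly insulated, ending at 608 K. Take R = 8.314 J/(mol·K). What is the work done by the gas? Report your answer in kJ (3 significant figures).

W ≈ -8.75 kJ

Adiabatic ⇒ Q = 0, so W_by = −ΔU = nCᵥ(T₁ − T₂).
Cᵥ = 3R/2 = 12.47 J/(mol·K).
W = (3.34)(12.47)(398 − 608) = -8747 J.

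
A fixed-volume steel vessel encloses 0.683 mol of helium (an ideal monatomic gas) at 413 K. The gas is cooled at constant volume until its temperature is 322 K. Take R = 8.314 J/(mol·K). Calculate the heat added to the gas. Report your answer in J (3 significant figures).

Q ≈ -775 J

Constant volume ⇒ W = 0, so Q = ΔU = nCᵥΔT with Cᵥ = 3R/2 = 12.47 J/(mol·K).
ΔU = (0.683)(12.47)(322 − 413) = -775.1 J.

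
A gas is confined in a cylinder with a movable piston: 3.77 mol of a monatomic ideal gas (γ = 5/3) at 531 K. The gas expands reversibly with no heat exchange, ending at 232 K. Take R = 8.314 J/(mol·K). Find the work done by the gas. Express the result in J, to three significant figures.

Adiabatic ⇒ Q = 0, so W_by = −ΔU = nCᵥ(T₁ − T₂).
Cᵥ = 3R/2 = 12.47 J/(mol·K).
W = (3.77)(12.47)(531 − 232) = 14058 J.

W ≈ 14100 J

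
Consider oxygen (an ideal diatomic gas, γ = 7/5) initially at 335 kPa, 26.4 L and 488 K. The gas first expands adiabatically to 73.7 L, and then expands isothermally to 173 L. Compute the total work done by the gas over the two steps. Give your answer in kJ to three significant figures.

Step 1 (adiabatic): W = (P₁V₁ − P₂V₂)/(γ−1) = (8844 − 5865)/0.4 = 7446 J.
After step 1: P = 79.59 kPa, V = 73.7 L, T = 323.6 K.
Step 2 (isothermal): W = P₁V₁ ln(V₂/V₁) = (5865) ln(173/73.7) = 5005 J.
W_total = 7446 + 5005 = 12451 J.

W_total ≈ 12.5 kJ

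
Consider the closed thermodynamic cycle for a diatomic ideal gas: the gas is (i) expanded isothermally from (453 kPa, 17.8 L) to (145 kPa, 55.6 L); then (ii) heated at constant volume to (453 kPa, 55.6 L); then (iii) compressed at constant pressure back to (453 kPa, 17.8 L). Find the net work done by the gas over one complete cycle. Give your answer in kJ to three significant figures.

W_net ≈ -7.94 kJ

Leg (i): W = PᵢVᵢ ln(V_f/Vᵢ) = (8063) ln(55.6/17.8) = 9184 J.
Leg (ii): W = 0.
Leg (iii): W = PΔV = (453)(17.8 − 55.6) = -17123 J.
W_net = 9184 − 17123 = -7939 J.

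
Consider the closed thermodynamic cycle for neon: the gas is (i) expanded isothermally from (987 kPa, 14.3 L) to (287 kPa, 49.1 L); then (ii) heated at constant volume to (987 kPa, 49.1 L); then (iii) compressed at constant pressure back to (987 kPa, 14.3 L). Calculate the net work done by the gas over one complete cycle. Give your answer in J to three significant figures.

Leg (i): W = PᵢVᵢ ln(V_f/Vᵢ) = (14114) ln(49.1/14.3) = 17411 J.
Leg (ii): W = 0.
Leg (iii): W = PΔV = (987)(14.3 − 49.1) = -34348 J.
W_net = 17411 − 34348 = -16936 J.

W_net ≈ -16900 J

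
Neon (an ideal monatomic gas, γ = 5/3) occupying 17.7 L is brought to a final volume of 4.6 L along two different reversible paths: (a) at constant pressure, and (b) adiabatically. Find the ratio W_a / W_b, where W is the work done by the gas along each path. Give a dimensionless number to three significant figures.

Path (a) isobaric: W = P₁(V₂ − V₁) → W_a/(P₁V₁) = -0.7401.
Path (b) adiabatic: W = P₁V₁(1 − (V₁/V₂)^(γ−1))/(γ−1) → W_b/(P₁V₁) = -2.183.
W_a / W_b = -0.7401 / -2.183 = 0.339.

W_a / W_b ≈ 0.339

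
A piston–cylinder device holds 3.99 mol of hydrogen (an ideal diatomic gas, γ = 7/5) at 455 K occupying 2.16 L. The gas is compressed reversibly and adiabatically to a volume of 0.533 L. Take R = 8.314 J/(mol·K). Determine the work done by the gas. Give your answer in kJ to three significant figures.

Adiabatic: TV^(γ−1) = const with γ = 7/5.
T₂ = T₁ (V₁/V₂)^(γ−1) = 455 × (2.16/0.533)^0.4 = 455 × 1.75 = 796.3 K.
W_by = nCᵥ(T₁ − T₂) = (3.99)(20.79)(455 − 796.3) = -28309 J.

W ≈ -28.3 kJ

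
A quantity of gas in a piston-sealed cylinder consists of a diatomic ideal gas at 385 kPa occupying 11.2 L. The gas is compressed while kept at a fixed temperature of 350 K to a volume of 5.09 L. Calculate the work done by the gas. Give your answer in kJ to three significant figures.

W ≈ -3.40 kJ

Isothermal: W = nRT ln(V₂/V₁) = P₁V₁ ln(V₂/V₁).
P₁V₁ = (385 kPa)(11.2 L) = 4312 J.
W = 4312 × ln(5.09/11.2) = 4312 × -0.7886
W_by_gas = -3401 J.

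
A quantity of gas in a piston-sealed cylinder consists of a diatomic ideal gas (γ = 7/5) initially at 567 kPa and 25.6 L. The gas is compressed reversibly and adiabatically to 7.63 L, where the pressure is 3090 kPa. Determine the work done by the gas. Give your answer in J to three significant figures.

W ≈ -22700 J

Adiabatic: W = (P₁V₁ − P₂V₂)/(γ − 1) with γ = 7/5.
P₁V₁ = 14515 J, P₂V₂ = 23577 J.
W = (14515 − 23577) / 0.4 = -22654 J.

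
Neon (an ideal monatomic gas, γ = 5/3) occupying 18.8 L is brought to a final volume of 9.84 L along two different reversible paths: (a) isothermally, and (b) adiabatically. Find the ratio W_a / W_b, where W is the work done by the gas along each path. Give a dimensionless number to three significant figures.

W_a / W_b ≈ 0.800

Path (a) isothermal: W = P₁V₁ ln(V₂/V₁) → W_a/(P₁V₁) = -0.6474.
Path (b) adiabatic: W = P₁V₁(1 − (V₁/V₂)^(γ−1))/(γ−1) → W_b/(P₁V₁) = -0.8096.
W_a / W_b = -0.6474 / -0.8096 = 0.7997.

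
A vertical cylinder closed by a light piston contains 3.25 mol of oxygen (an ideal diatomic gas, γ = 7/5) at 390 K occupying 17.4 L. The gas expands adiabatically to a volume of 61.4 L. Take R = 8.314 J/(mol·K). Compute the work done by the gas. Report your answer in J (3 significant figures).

Adiabatic: TV^(γ−1) = const with γ = 7/5.
T₂ = T₁ (V₁/V₂)^(γ−1) = 390 × (17.4/61.4)^0.4 = 390 × 0.6039 = 235.5 K.
W_by = nCᵥ(T₁ − T₂) = (3.25)(20.79)(390 − 235.5) = 10436 J.

W ≈ 10400 J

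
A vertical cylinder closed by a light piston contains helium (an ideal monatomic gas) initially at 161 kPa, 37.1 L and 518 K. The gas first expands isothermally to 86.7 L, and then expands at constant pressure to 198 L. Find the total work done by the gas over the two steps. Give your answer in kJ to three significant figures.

W_total ≈ 12.7 kJ

Step 1 (isothermal): W = P₁V₁ ln(V₂/V₁) = (5973) ln(86.7/37.1) = 5070 J.
After step 1: P = 68.89 kPa, V = 86.7 L, T = 518 K.
Step 2 (isobaric): W = PΔV = (68.89 kPa)(198 − 86.7 L) = 7668 J.
W_total = 5070 + 7668 = 12738 J.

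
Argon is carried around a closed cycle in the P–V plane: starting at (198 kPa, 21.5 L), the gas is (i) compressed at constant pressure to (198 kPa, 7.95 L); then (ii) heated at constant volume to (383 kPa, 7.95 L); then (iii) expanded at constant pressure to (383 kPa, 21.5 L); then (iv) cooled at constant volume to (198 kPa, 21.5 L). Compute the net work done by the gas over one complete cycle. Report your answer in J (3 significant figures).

Constant-volume legs do no work.
W(i) = (198)(7.95 − 21.5) = -2683 J; W(iii) = (383)(21.5 − 7.95) = 5190 J.
W_net = -2683 + 5190 = 2507 J (the clockwise enclosed area).

W_net ≈ 2510 J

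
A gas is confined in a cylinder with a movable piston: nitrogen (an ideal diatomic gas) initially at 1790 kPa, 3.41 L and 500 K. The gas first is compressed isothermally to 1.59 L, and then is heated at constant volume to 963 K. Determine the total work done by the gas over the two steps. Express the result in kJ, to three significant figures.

Step 1 (isothermal): W = P₁V₁ ln(V₂/V₁) = (6104) ln(1.59/3.41) = -4657 J.
Step 2 (isochoric): W = 0 (constant volume).
W_total = -4657 + 0 = -4657 J.

W_total ≈ -4.66 kJ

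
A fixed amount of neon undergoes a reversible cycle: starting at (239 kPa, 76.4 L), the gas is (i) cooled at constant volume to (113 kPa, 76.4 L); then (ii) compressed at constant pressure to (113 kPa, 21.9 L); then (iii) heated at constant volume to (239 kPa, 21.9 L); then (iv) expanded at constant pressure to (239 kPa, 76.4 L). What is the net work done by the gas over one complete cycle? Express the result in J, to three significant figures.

W_net ≈ 6870 J

Constant-volume legs do no work.
W(ii) = (113)(21.9 − 76.4) = -6159 J; W(iv) = (239)(76.4 − 21.9) = 13026 J.
W_net = -6159 + 13026 = 6867 J (the clockwise enclosed area).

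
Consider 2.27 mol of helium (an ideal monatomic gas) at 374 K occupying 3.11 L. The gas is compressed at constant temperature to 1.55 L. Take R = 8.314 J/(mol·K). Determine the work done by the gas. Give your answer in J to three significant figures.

Isothermal: W = nRT ln(V₂/V₁).
W = (2.27)(8.314)(374) × ln(1.55/3.11)
  = 7058 × -0.6964
W_by_gas = -4915 J.

W ≈ -4920 J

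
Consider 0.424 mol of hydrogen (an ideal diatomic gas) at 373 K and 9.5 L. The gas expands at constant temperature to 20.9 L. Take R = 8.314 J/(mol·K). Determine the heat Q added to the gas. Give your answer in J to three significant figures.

Isothermal ⇒ ΔU = 0, so Q = W = nRT ln(V₂/V₁).
Q = (0.424)(8.314)(373) ln(20.9/9.5) = 1315 × 0.7885 = 1037 J.

Q ≈ 1040 J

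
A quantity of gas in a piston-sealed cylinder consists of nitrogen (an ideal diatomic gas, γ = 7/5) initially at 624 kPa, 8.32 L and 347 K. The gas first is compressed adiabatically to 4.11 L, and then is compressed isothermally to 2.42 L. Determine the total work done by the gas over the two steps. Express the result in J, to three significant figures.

W_total ≈ -7880 J

Step 1 (adiabatic): W = (P₁V₁ − P₂V₂)/(γ−1) = (5192 − 6884)/0.4 = -4230 J.
After step 1: P = 1675 kPa, V = 4.11 L, T = 460.1 K.
Step 2 (isothermal): W = P₁V₁ ln(V₂/V₁) = (6884) ln(2.42/4.11) = -3646 J.
W_total = -4230 − 3646 = -7876 J.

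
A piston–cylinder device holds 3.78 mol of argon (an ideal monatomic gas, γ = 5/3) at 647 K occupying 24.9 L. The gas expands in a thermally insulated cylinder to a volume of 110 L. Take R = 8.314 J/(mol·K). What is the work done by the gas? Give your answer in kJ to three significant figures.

Adiabatic: TV^(γ−1) = const with γ = 5/3.
T₂ = T₁ (V₁/V₂)^(γ−1) = 647 × (24.9/110)^0.667 = 647 × 0.3714 = 240.3 K.
W_by = nCᵥ(T₁ − T₂) = (3.78)(12.47)(647 − 240.3) = 19171 J.

W ≈ 19.2 kJ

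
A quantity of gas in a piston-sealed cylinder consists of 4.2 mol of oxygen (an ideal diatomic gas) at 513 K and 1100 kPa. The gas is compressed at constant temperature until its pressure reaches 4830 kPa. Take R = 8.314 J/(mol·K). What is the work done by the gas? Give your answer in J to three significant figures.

W ≈ -26500 J

Isothermal process: W = nRT ln(V₂/V₁) = nRT ln(P₁/P₂).
W = (4.2)(8.314)(513) × ln(1100/4830)
  = 17913 × ln(0.2277) = 17913 × -1.48
W_by_gas = -26503 J.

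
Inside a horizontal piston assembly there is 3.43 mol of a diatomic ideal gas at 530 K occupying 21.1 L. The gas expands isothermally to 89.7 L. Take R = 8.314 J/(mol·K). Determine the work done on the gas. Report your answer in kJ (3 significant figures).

Isothermal: W = nRT ln(V₂/V₁).
W = (3.43)(8.314)(530) × ln(89.7/21.1)
  = 15114 × 1.447
W_by_gas = 21873 J; work on gas = −W_by = -21873 J.

W ≈ -21.9 kJ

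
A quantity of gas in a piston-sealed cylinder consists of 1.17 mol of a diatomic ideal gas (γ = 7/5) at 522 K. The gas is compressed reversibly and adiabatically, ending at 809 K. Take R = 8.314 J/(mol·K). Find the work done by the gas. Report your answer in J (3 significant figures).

Adiabatic ⇒ Q = 0, so W_by = −ΔU = nCᵥ(T₁ − T₂).
Cᵥ = 5R/2 = 20.79 J/(mol·K).
W = (1.17)(20.79)(522 − 809) = -6979 J.

W ≈ -6980 J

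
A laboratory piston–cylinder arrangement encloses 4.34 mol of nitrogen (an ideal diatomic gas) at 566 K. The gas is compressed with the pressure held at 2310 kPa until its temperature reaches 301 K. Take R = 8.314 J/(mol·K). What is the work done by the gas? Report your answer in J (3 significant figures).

W ≈ -9560 J

Isobaric: W = P ΔV = nR ΔT.
W = (4.34)(8.314)(301 − 566) = -9562 J.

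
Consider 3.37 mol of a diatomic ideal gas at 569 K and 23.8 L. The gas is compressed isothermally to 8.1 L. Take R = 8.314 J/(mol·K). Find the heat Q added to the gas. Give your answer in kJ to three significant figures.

Isothermal ⇒ ΔU = 0, so Q = W = nRT ln(V₂/V₁).
Q = (3.37)(8.314)(569) ln(8.1/23.8) = 15942 × -1.078 = -17183 J.

Q ≈ -17.2 kJ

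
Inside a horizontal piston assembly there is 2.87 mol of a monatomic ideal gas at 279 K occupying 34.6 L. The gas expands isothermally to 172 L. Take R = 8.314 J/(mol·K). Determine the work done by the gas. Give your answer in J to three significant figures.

W ≈ 10700 J

Isothermal: W = nRT ln(V₂/V₁).
W = (2.87)(8.314)(279) × ln(172/34.6)
  = 6657 × 1.604
W_by_gas = 10676 J.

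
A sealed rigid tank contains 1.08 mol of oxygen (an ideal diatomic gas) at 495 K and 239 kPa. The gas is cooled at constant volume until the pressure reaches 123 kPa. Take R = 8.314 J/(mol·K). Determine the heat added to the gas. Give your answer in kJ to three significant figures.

Q ≈ -5.39 kJ

Constant volume ⇒ W = 0, so Q = ΔU = nCᵥΔT with Cᵥ = 5R/2 = 20.79 J/(mol·K).
At constant V, T₂/T₁ = P₂/P₁ ⇒ ΔT = T₁(P₂/P₁ − 1) = 495·(123/239 − 1) = -240.3 K.
ΔU = (1.08)(20.79)(-240.3) = -5393 J.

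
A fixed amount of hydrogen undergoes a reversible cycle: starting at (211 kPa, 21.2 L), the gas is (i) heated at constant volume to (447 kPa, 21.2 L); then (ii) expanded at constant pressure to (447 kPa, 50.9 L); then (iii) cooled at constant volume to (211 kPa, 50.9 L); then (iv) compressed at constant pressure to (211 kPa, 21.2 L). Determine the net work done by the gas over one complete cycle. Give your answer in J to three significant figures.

Constant-volume legs do no work.
W(ii) = (447)(50.9 − 21.2) = 13276 J; W(iv) = (211)(21.2 − 50.9) = -6267 J.
W_net = 13276 − 6267 = 7009 J (the clockwise enclosed area).

W_net ≈ 7010 J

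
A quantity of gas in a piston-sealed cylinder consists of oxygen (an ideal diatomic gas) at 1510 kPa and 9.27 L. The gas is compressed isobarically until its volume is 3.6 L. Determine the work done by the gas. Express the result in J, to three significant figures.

Isobaric: W = P ΔV.
W = (1510 kPa)(3.6 − 9.27 L) = (1510)(-5.67) = -8562 J.

W ≈ -8560 J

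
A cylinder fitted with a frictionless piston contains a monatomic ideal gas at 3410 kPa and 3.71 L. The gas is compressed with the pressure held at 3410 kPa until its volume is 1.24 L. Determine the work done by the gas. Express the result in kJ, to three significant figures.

Isobaric: W = P ΔV.
W = (3410 kPa)(1.24 − 3.71 L) = (3410)(-2.47) = -8423 J.

W ≈ -8.42 kJ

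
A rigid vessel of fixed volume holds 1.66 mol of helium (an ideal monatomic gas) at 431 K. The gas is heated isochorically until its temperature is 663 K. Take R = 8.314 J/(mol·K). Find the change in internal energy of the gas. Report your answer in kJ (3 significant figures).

Constant volume ⇒ W = 0, so Q = ΔU = nCᵥΔT with Cᵥ = 3R/2 = 12.47 J/(mol·K).
ΔU = (1.66)(12.47)(663 − 431) = 4803 J.

ΔU ≈ 4.80 kJ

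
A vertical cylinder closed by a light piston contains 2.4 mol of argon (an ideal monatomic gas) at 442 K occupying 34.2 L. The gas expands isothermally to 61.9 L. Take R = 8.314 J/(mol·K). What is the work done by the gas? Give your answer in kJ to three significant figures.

Isothermal: W = nRT ln(V₂/V₁).
W = (2.4)(8.314)(442) × ln(61.9/34.2)
  = 8819 × 0.5933
W_by_gas = 5233 J.

W ≈ 5.23 kJ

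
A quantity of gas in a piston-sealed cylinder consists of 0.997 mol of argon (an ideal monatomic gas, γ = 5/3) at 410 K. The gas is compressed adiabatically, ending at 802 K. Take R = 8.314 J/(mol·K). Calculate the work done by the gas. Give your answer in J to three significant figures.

Adiabatic ⇒ Q = 0, so W_by = −ΔU = nCᵥ(T₁ − T₂).
Cᵥ = 3R/2 = 12.47 J/(mol·K).
W = (0.997)(12.47)(410 − 802) = -4874 J.

W ≈ -4870 J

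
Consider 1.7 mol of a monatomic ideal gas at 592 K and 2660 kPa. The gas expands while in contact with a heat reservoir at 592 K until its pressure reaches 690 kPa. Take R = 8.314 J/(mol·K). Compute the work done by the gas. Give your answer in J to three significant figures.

W ≈ 11300 J

Isothermal process: W = nRT ln(V₂/V₁) = nRT ln(P₁/P₂).
W = (1.7)(8.314)(592) × ln(2660/690)
  = 8367 × ln(3.855) = 8367 × 1.349
W_by_gas = 11291 J.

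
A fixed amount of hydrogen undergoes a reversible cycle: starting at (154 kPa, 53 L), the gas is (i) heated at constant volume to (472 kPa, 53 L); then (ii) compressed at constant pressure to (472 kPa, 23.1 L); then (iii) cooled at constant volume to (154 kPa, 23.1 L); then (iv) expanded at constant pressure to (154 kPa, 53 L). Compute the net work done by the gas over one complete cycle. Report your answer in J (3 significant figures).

Constant-volume legs do no work.
W(ii) = (472)(23.1 − 53) = -14113 J; W(iv) = (154)(53 − 23.1) = 4605 J.
W_net = -14113 + 4605 = -9508 J (the counter-clockwise enclosed area).

W_net ≈ -9510 J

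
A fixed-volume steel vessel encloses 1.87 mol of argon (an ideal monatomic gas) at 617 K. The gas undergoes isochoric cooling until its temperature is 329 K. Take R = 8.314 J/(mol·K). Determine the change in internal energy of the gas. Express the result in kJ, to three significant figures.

ΔU ≈ -6.72 kJ

Constant volume ⇒ W = 0, so Q = ΔU = nCᵥΔT with Cᵥ = 3R/2 = 12.47 J/(mol·K).
ΔU = (1.87)(12.47)(329 − 617) = -6716 J.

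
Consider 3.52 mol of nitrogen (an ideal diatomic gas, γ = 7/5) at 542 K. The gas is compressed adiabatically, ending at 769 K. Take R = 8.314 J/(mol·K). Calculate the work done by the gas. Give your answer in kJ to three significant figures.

Adiabatic ⇒ Q = 0, so W_by = −ΔU = nCᵥ(T₁ − T₂).
Cᵥ = 5R/2 = 20.79 J/(mol·K).
W = (3.52)(20.79)(542 − 769) = -16608 J.

W ≈ -16.6 kJ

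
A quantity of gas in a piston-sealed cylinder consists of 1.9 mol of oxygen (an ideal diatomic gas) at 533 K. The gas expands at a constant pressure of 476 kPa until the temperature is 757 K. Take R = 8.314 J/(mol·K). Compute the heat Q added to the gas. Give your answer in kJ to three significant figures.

Q ≈ 12.4 kJ

Isobaric: W = nRΔT = (1.9)(8.314)(224) = 3538 J.
ΔU = nCᵥΔT with Cᵥ = 5R/2: ΔU = (1.9)(20.79)(224) = 8846 J.
Q = ΔU + W = 8846 + 3538 = 12385 J.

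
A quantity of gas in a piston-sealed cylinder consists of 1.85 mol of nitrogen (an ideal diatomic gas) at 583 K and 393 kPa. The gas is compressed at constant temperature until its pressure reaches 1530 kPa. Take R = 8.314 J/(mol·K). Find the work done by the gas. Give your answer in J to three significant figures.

W ≈ -12200 J

Isothermal process: W = nRT ln(V₂/V₁) = nRT ln(P₁/P₂).
W = (1.85)(8.314)(583) × ln(393/1530)
  = 8967 × ln(0.2569) = 8967 × -1.359
W_by_gas = -12188 J.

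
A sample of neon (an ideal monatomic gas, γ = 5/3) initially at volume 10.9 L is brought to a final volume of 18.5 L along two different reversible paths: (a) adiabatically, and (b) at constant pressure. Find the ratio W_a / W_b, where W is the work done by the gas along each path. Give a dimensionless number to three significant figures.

W_a / W_b ≈ 0.639

Path (a) adiabatic: W = P₁V₁(1 − (V₁/V₂)^(γ−1))/(γ−1) → W_a/(P₁V₁) = 0.4458.
Path (b) isobaric: W = P₁(V₂ − V₁) → W_b/(P₁V₁) = 0.6972.
W_a / W_b = 0.4458 / 0.6972 = 0.6394.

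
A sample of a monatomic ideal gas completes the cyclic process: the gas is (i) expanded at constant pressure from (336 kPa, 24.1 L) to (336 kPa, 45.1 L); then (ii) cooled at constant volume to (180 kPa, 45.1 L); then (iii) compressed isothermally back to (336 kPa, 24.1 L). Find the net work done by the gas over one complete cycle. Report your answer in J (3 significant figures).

Leg (i): W = PΔV = (336)(45.1 − 24.1) = 7056 J.
Leg (ii): W = 0.
Leg (iii): W = PᵢVᵢ ln(V_f/Vᵢ) = (8118) ln(24.1/45.1) = -5087 J.
W_net = 7056 − 5087 = 1969 J.

W_net ≈ 1970 J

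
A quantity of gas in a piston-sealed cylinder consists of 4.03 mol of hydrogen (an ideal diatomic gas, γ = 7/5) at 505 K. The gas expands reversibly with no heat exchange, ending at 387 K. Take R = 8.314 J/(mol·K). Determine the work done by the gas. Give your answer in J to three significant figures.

Adiabatic ⇒ Q = 0, so W_by = −ΔU = nCᵥ(T₁ − T₂).
Cᵥ = 5R/2 = 20.79 J/(mol·K).
W = (4.03)(20.79)(505 − 387) = 9884 J.

W ≈ 9880 J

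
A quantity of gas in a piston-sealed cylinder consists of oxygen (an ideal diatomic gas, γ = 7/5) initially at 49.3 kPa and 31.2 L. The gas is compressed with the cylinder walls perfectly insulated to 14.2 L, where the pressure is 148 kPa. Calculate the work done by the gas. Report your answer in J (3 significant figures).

Adiabatic: W = (P₁V₁ − P₂V₂)/(γ − 1) with γ = 7/5.
P₁V₁ = 1538 J, P₂V₂ = 2102 J.
W = (1538 − 2102) / 0.4 = -1409 J.

W ≈ -1410 J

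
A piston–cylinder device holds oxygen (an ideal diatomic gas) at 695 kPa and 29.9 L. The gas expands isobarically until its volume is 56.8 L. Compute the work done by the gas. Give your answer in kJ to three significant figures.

W ≈ 18.7 kJ

Isobaric: W = P ΔV.
W = (695 kPa)(56.8 − 29.9 L) = (695)(26.9) = 18696 J.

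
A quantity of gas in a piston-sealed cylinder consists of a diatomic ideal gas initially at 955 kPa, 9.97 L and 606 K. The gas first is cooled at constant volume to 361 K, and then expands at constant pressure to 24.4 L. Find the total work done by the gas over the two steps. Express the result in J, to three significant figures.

Step 1 (isochoric): W = 0 (constant volume).
After step 1: P = 568.9 kPa (V unchanged).
Step 2 (isobaric): W = PΔV = (568.9 kPa)(24.4 − 9.97 L) = 8209 J.
W_total = 0 + 8209 = 8209 J.

W_total ≈ 8210 J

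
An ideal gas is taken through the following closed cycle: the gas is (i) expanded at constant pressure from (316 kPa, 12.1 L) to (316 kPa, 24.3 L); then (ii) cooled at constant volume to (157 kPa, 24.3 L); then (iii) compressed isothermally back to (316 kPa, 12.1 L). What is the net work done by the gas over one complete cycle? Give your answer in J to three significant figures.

W_net ≈ 1200 J

Leg (i): W = PΔV = (316)(24.3 − 12.1) = 3855 J.
Leg (ii): W = 0.
Leg (iii): W = PᵢVᵢ ln(V_f/Vᵢ) = (3815) ln(12.1/24.3) = -2660 J.
W_net = 3855 − 2660 = 1195 J.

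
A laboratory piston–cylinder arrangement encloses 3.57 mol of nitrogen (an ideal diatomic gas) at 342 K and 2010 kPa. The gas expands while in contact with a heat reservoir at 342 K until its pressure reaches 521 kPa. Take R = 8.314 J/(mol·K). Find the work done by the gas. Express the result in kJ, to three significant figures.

W ≈ 13.7 kJ

Isothermal process: W = nRT ln(V₂/V₁) = nRT ln(P₁/P₂).
W = (3.57)(8.314)(342) × ln(2010/521)
  = 10151 × ln(3.858) = 10151 × 1.35
W_by_gas = 13705 J.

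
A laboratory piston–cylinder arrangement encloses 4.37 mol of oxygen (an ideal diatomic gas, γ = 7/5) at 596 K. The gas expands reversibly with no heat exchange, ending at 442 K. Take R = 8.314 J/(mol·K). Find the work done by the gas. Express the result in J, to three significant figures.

Adiabatic ⇒ Q = 0, so W_by = −ΔU = nCᵥ(T₁ − T₂).
Cᵥ = 5R/2 = 20.79 J/(mol·K).
W = (4.37)(20.79)(596 − 442) = 13988 J.

W ≈ 14000 J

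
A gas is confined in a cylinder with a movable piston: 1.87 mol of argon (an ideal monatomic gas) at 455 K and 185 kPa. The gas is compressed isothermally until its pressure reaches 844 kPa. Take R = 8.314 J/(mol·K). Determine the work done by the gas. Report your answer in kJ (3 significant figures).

W ≈ -10.7 kJ

Isothermal process: W = nRT ln(V₂/V₁) = nRT ln(P₁/P₂).
W = (1.87)(8.314)(455) × ln(185/844)
  = 7074 × ln(0.2192) = 7074 × -1.518
W_by_gas = -10737 J.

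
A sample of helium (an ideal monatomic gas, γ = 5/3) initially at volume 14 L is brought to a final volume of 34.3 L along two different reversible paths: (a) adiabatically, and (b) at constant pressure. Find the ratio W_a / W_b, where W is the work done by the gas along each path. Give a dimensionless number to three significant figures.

W_a / W_b ≈ 0.465

Path (a) adiabatic: W = P₁V₁(1 − (V₁/V₂)^(γ−1))/(γ−1) → W_a/(P₁V₁) = 0.6746.
Path (b) isobaric: W = P₁(V₂ − V₁) → W_b/(P₁V₁) = 1.45.
W_a / W_b = 0.6746 / 1.45 = 0.4653.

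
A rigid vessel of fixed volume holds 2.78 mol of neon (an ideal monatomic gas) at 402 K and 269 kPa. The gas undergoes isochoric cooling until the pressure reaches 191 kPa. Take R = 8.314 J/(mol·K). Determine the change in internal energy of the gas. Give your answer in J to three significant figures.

ΔU ≈ -4040 J

Constant volume ⇒ W = 0, so Q = ΔU = nCᵥΔT with Cᵥ = 3R/2 = 12.47 J/(mol·K).
At constant V, T₂/T₁ = P₂/P₁ ⇒ ΔT = T₁(P₂/P₁ − 1) = 402·(191/269 − 1) = -116.6 K.
ΔU = (2.78)(12.47)(-116.6) = -4041 J.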